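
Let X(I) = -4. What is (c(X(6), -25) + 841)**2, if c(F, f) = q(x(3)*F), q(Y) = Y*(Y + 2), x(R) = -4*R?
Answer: 10504081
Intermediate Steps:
q(Y) = Y*(2 + Y)
c(F, f) = -12*F*(2 - 12*F) (c(F, f) = ((-4*3)*F)*(2 + (-4*3)*F) = (-12*F)*(2 - 12*F) = -12*F*(2 - 12*F))
(c(X(6), -25) + 841)**2 = (24*(-4)*(-1 + 6*(-4)) + 841)**2 = (24*(-4)*(-1 - 24) + 841)**2 = (24*(-4)*(-25) + 841)**2 = (2400 + 841)**2 = 3241**2 = 10504081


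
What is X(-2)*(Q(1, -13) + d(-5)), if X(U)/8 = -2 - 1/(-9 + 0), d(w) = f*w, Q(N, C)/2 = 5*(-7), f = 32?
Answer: 31280/9 ≈ 3475.6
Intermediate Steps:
Q(N, C) = -70 (Q(N, C) = 2*(5*(-7)) = 2*(-35) = -70)
d(w) = 32*w
X(U) = -136/9 (X(U) = 8*(-2 - 1/(-9 + 0)) = 8*(-2 - 1/(-9)) = 8*(-2 - 1*(-⅑)) = 8*(-2 + ⅑) = 8*(-17/9) = -136/9)
X(-2)*(Q(1, -13) + d(-5)) = -136*(-70 + 32*(-5))/9 = -136*(-70 - 160)/9 = -136/9*(-230) = 31280/9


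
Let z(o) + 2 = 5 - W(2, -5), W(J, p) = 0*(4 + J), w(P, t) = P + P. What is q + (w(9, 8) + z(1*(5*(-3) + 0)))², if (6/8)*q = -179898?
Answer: -239423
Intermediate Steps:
q = -239864 (q = (4/3)*(-179898) = -239864)
w(P, t) = 2*P
W(J, p) = 0
z(o) = 3 (z(o) = -2 + (5 - 1*0) = -2 + (5 + 0) = -2 + 5 = 3)
q + (w(9, 8) + z(1*(5*(-3) + 0)))² = -239864 + (2*9 + 3)² = -239864 + (18 + 3)² = -239864 + 21² = -239864 + 441 = -239423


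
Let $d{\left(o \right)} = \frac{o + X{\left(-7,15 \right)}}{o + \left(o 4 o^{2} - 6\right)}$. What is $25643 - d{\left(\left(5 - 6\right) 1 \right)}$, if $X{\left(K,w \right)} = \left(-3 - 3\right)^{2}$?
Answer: $\frac{282108}{11} \approx 25646.0$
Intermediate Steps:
$X{\left(K,w \right)} = 36$ ($X{\left(K,w \right)} = \left(-6\right)^{2} = 36$)
$d{\left(o \right)} = \frac{36 + o}{-6 + o + 4 o^{3}}$ ($d{\left(o \right)} = \frac{o + 36}{o + \left(o 4 o^{2} - 6\right)} = \frac{36 + o}{o + \left(4 o^{3} - 6\right)} = \frac{36 + o}{o + \left(-6 + 4 o^{3}\right)} = \frac{36 + o}{-6 + o + 4 o^{3}}$)
$25643 - d{\left(\left(5 - 6\right) 1 \right)} = 25643 - \frac{36 + \left(5 - 6\right) 1}{-6 + \left(5 - 6\right) 1 + 4 \left(\left(5 - 6\right) 1\right)^{3}} = 25643 - \frac{36 - 1}{-6 - 1 + 4 \left(\left(-1\right) 1\right)^{3}} = 25643 - \frac{36 - 1}{-6 - 1 + 4 \left(-1\right)^{3}} = 25643 - \frac{1}{-6 - 1 + 4 \left(-1\right)} 35 = 25643 - \frac{1}{-6 - 1 - 4} \cdot 35 = 25643 - \frac{1}{-11} \cdot 35 = 25643 - \left(- \frac{1}{11}\right) 35 = 25643 - - \frac{35}{11} = 25643 + \frac{35}{11} = \frac{282108}{11}$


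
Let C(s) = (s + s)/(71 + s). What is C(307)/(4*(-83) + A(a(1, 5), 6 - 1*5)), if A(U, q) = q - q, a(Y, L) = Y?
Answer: -307/62748 ≈ -0.0048926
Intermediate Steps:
C(s) = 2*s/(71 + s) (C(s) = (2*s)/(71 + s) = 2*s/(71 + s))
A(U, q) = 0
C(307)/(4*(-83) + A(a(1, 5), 6 - 1*5)) = (2*307/(71 + 307))/(4*(-83) + 0) = (2*307/378)/(-332 + 0) = (2*307*(1/378))/(-332) = (307/189)*(-1/332) = -307/62748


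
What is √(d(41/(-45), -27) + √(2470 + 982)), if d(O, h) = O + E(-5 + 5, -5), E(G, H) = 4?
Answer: √(695 + 450*√863)/15 ≈ 7.8640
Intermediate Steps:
d(O, h) = 4 + O (d(O, h) = O + 4 = 4 + O)
√(d(41/(-45), -27) + √(2470 + 982)) = √((4 + 41/(-45)) + √(2470 + 982)) = √((4 + 41*(-1/45)) + √3452) = √((4 - 41/45) + 2*√863) = √(139/45 + 2*√863)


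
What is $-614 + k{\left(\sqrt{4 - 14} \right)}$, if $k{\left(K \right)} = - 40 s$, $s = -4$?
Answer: $-454$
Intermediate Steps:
$k{\left(K \right)} = 160$ ($k{\left(K \right)} = \left(-40\right) \left(-4\right) = 160$)
$-614 + k{\left(\sqrt{4 - 14} \right)} = -614 + 160 = -454$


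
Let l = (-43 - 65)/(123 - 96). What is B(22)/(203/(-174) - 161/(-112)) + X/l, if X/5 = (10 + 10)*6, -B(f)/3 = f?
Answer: -5118/13 ≈ -393.69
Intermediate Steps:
B(f) = -3*f
l = -4 (l = -108/27 = -108*1/27 = -4)
X = 600 (X = 5*((10 + 10)*6) = 5*(20*6) = 5*120 = 600)
B(22)/(203/(-174) - 161/(-112)) + X/l = (-3*22)/(203/(-174) - 161/(-112)) + 600/(-4) = -66/(203*(-1/174) - 161*(-1/112)) + 600*(-¼) = -66/(-7/6 + 23/16) - 150 = -66/13/48 - 150 = -66*48/13 - 150 = -3168/13 - 150 = -5118/13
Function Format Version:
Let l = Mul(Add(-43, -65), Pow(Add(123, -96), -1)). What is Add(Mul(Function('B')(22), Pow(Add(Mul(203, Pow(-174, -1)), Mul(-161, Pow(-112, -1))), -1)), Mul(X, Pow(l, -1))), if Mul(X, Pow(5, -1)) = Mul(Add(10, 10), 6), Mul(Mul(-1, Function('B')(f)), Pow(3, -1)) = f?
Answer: Rational(-5118, 13) ≈ -393.69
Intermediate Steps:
Function('B')(f) = Mul(-3, f)
l = -4 (l = Mul(-108, Pow(27, -1)) = Mul(-108, Rational(1, 27)) = -4)
X = 600 (X = Mul(5, Mul(Add(10, 10), 6)) = Mul(5, Mul(20, 6)) = Mul(5, 120) = 600)
Add(Mul(Function('B')(22), Pow(Add(Mul(203, Pow(-174, -1)), Mul(-161, Pow(-112, -1))), -1)), Mul(X, Pow(l, -1))) = Add(Mul(Mul(-3, 22), Pow(Add(Mul(203, Pow(-174, -1)), Mul(-161, Pow(-112, -1))), -1)), Mul(600, Pow(-4, -1))) = Add(Mul(-66, Pow(Add(Mul(203, Rational(-1, 174)), Mul(-161, Rational(-1, 112))), -1)), Mul(600, Rational(-1, 4))) = Add(Mul(-66, Pow(Add(Rational(-7, 6), Rational(23, 16)), -1)), -150) = Add(Mul(-66, Pow(Rational(13, 48), -1)), -150) = Add(Mul(-66, Rational(48, 13)), -150) = Add(Rational(-3168, 13), -150) = Rational(-5118, 13)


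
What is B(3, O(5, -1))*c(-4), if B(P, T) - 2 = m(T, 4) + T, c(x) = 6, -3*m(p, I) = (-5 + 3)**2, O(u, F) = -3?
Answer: -14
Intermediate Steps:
m(p, I) = -4/3 (m(p, I) = -(-5 + 3)**2/3 = -1/3*(-2)**2 = -1/3*4 = -4/3)
B(P, T) = 2/3 + T (B(P, T) = 2 + (-4/3 + T) = 2/3 + T)
B(3, O(5, -1))*c(-4) = (2/3 - 3)*6 = -7/3*6 = -14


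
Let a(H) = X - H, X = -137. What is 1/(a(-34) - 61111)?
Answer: -1/61214 ≈ -1.6336e-5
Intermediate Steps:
a(H) = -137 - H
1/(a(-34) - 61111) = 1/((-137 - 1*(-34)) - 61111) = 1/((-137 + 34) - 61111) = 1/(-103 - 61111) = 1/(-61214) = -1/61214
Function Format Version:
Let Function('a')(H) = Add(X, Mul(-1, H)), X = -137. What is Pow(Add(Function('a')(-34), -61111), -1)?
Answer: Rational(-1, 61214) ≈ -1.6336e-5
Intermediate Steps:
Function('a')(H) = Add(-137, Mul(-1, H))
Pow(Add(Function('a')(-34), -61111), -1) = Pow(Add(Add(-137, Mul(-1, -34)), -61111), -1) = Pow(Add(Add(-137, 34), -61111), -1) = Pow(Add(-103, -61111), -1) = Pow(-61214, -1) = Rational(-1, 61214)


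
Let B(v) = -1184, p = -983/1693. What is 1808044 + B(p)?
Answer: 1806860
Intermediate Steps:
p = -983/1693 (p = -983*1/1693 = -983/1693 ≈ -0.58063)
1808044 + B(p) = 1808044 - 1184 = 1806860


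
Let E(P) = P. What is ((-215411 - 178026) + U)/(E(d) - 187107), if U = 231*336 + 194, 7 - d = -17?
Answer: 8093/4797 ≈ 1.6871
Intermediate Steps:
d = 24 (d = 7 - 1*(-17) = 7 + 17 = 24)
U = 77810 (U = 77616 + 194 = 77810)
((-215411 - 178026) + U)/(E(d) - 187107) = ((-215411 - 178026) + 77810)/(24 - 187107) = (-393437 + 77810)/(-187083) = -315627*(-1/187083) = 8093/4797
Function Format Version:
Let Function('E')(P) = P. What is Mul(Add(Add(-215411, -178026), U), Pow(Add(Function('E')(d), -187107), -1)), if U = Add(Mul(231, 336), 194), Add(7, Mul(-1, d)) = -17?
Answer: Rational(8093, 4797) ≈ 1.6871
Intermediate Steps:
d = 24 (d = Add(7, Mul(-1, -17)) = Add(7, 17) = 24)
U = 77810 (U = Add(77616, 194) = 77810)
Mul(Add(Add(-215411, -178026), U), Pow(Add(Function('E')(d), -187107), -1)) = Mul(Add(Add(-215411, -178026), 77810), Pow(Add(24, -187107), -1)) = Mul(Add(-393437, 77810), Pow(-187083, -1)) = Mul(-315627, Rational(-1, 187083)) = Rational(8093, 4797)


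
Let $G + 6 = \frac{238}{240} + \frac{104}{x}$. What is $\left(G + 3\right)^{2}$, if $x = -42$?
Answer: $\frac{14190289}{705600} \approx 20.111$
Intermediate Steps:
$G = - \frac{6287}{840}$ ($G = -6 + \left(\frac{238}{240} + \frac{104}{-42}\right) = -6 + \left(238 \cdot \frac{1}{240} + 104 \left(- \frac{1}{42}\right)\right) = -6 + \left(\frac{119}{120} - \frac{52}{21}\right) = -6 - \frac{1247}{840} = - \frac{6287}{840} \approx -7.4845$)
$\left(G + 3\right)^{2} = \left(- \frac{6287}{840} + 3\right)^{2} = \left(- \frac{3767}{840}\right)^{2} = \frac{14190289}{705600}$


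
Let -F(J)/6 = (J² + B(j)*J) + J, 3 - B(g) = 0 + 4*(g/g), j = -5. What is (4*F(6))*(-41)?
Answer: 35424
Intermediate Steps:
B(g) = -1 (B(g) = 3 - (0 + 4*(g/g)) = 3 - (0 + 4*1) = 3 - (0 + 4) = 3 - 1*4 = 3 - 4 = -1)
F(J) = -6*J² (F(J) = -6*((J² - J) + J) = -6*J²)
(4*F(6))*(-41) = (4*(-6*6²))*(-41) = (4*(-6*36))*(-41) = (4*(-216))*(-41) = -864*(-41) = 35424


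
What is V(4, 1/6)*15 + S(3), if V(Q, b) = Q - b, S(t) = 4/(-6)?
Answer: 341/6 ≈ 56.833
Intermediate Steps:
S(t) = -⅔ (S(t) = 4*(-⅙) = -⅔)
V(4, 1/6)*15 + S(3) = (4 - 1/6)*15 - ⅔ = (4 - 1*⅙)*15 - ⅔ = (4 - ⅙)*15 - ⅔ = (23/6)*15 - ⅔ = 115/2 - ⅔ = 341/6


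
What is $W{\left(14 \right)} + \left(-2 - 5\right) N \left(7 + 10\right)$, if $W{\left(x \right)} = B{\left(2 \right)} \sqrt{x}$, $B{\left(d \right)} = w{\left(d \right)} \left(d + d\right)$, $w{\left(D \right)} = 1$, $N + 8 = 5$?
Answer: $357 + 4 \sqrt{14} \approx 371.97$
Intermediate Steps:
$N = -3$ ($N = -8 + 5 = -3$)
$B{\left(d \right)} = 2 d$ ($B{\left(d \right)} = 1 \left(d + d\right) = 1 \cdot 2 d = 2 d$)
$W{\left(x \right)} = 4 \sqrt{x}$ ($W{\left(x \right)} = 2 \cdot 2 \sqrt{x} = 4 \sqrt{x}$)
$W{\left(14 \right)} + \left(-2 - 5\right) N \left(7 + 10\right) = 4 \sqrt{14} + \left(-2 - 5\right) \left(-3\right) \left(7 + 10\right) = 4 \sqrt{14} + \left(-7\right) \left(-3\right) 17 = 4 \sqrt{14} + 21 \cdot 17 = 4 \sqrt{14} + 357 = 357 + 4 \sqrt{14}$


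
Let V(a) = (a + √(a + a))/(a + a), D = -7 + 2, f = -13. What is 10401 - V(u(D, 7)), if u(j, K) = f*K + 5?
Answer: 20801/2 + I*√43/86 ≈ 10401.0 + 0.076249*I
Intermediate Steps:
D = -5
u(j, K) = 5 - 13*K (u(j, K) = -13*K + 5 = 5 - 13*K)
V(a) = (a + √2*√a)/(2*a) (V(a) = (a + √(2*a))/((2*a)) = (a + √2*√a)*(1/(2*a)) = (a + √2*√a)/(2*a))
10401 - V(u(D, 7)) = 10401 - (½ + √2/(2*√(5 - 13*7))) = 10401 - (½ + √2/(2*√(5 - 91))) = 10401 - (½ + √2/(2*√(-86))) = 10401 - (½ + √2*(-I*√86/86)/2) = 10401 - (½ - I*√43/86) = 10401 + (-½ + I*√43/86) = 20801/2 + I*√43/86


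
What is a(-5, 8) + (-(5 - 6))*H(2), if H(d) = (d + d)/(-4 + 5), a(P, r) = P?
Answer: -1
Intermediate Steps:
H(d) = 2*d (H(d) = (2*d)/1 = (2*d)*1 = 2*d)
a(-5, 8) + (-(5 - 6))*H(2) = -5 + (-(5 - 6))*(2*2) = -5 - 1*(-1)*4 = -5 + 1*4 = -5 + 4 = -1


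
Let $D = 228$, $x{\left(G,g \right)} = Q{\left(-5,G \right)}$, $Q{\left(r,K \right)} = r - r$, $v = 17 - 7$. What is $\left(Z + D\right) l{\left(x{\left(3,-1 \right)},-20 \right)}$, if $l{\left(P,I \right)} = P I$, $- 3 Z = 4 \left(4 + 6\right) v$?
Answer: $0$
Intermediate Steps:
$v = 10$ ($v = 17 - 7 = 10$)
$Q{\left(r,K \right)} = 0$
$x{\left(G,g \right)} = 0$
$Z = - \frac{400}{3}$ ($Z = - \frac{4 \left(4 + 6\right) 10}{3} = - \frac{4 \cdot 10 \cdot 10}{3} = - \frac{40 \cdot 10}{3} = \left(- \frac{1}{3}\right) 400 = - \frac{400}{3} \approx -133.33$)
$l{\left(P,I \right)} = I P$
$\left(Z + D\right) l{\left(x{\left(3,-1 \right)},-20 \right)} = \left(- \frac{400}{3} + 228\right) \left(\left(-20\right) 0\right) = \frac{284}{3} \cdot 0 = 0$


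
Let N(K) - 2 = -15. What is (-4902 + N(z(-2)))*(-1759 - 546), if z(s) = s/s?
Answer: 11329075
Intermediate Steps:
z(s) = 1
N(K) = -13 (N(K) = 2 - 15 = -13)
(-4902 + N(z(-2)))*(-1759 - 546) = (-4902 - 13)*(-1759 - 546) = -4915*(-2305) = 11329075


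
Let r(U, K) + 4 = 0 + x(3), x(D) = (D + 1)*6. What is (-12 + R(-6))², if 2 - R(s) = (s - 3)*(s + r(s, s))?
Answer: 13456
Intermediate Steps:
x(D) = 6 + 6*D (x(D) = (1 + D)*6 = 6 + 6*D)
r(U, K) = 20 (r(U, K) = -4 + (0 + (6 + 6*3)) = -4 + (0 + (6 + 18)) = -4 + (0 + 24) = -4 + 24 = 20)
R(s) = 2 - (-3 + s)*(20 + s) (R(s) = 2 - (s - 3)*(s + 20) = 2 - (-3 + s)*(20 + s))
(-12 + R(-6))² = (-12 + (62 - 1*(-6)² - 17*(-6)))² = (-12 + (62 - 1*36 + 102))² = (-12 + (62 - 36 + 102))² = (-12 + 128)² = 116² = 13456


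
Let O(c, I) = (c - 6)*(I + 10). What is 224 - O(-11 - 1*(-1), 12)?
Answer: 576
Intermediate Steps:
O(c, I) = (-6 + c)*(10 + I)
224 - O(-11 - 1*(-1), 12) = 224 - (-60 - 6*12 + 10*(-11 - 1*(-1)) + 12*(-11 - 1*(-1))) = 224 - (-60 - 72 + 10*(-11 + 1) + 12*(-11 + 1)) = 224 - (-60 - 72 + 10*(-10) + 12*(-10)) = 224 - (-60 - 72 - 100 - 120) = 224 - 1*(-352) = 224 + 352 = 576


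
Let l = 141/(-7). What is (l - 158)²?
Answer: 1555009/49 ≈ 31735.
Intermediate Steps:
l = -141/7 (l = 141*(-⅐) = -141/7 ≈ -20.143)
(l - 158)² = (-141/7 - 158)² = (-1247/7)² = 1555009/49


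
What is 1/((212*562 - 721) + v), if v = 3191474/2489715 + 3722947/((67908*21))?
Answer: 394500321180/46719447127980733 ≈ 8.4440e-6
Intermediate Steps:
v = 1535592881593/394500321180 (v = 3191474*(1/2489715) + 3722947/1426068 = 3191474/2489715 + 3722947*(1/1426068) = 3191474/2489715 + 3722947/1426068 = 1535592881593/394500321180 ≈ 3.8925)
1/((212*562 - 721) + v) = 1/((212*562 - 721) + 1535592881593/394500321180) = 1/((119144 - 721) + 1535592881593/394500321180) = 1/(118423 + 1535592881593/394500321180) = 1/(46719447127980733/394500321180) = 394500321180/46719447127980733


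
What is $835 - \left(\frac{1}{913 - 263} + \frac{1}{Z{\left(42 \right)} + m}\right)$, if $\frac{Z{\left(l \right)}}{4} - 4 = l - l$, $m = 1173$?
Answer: $\frac{645327911}{772850} \approx 835.0$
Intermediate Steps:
$Z{\left(l \right)} = 16$ ($Z{\left(l \right)} = 16 + 4 \left(l - l\right) = 16 + 4 \cdot 0 = 16 + 0 = 16$)
$835 - \left(\frac{1}{913 - 263} + \frac{1}{Z{\left(42 \right)} + m}\right) = 835 - \left(\frac{1}{913 - 263} + \frac{1}{16 + 1173}\right) = 835 - \left(\frac{1}{650} + \frac{1}{1189}\right) = 835 - \frac{1839}{772850} = \frac{645327911}{772850}$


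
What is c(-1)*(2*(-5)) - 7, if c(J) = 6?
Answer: -67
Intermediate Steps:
c(-1)*(2*(-5)) - 7 = 6*(2*(-5)) - 7 = 6*(-10) - 7 = -60 - 7 = -67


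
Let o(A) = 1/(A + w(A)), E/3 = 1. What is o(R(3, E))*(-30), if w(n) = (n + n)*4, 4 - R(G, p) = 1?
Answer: -10/9 ≈ -1.1111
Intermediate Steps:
E = 3 (E = 3*1 = 3)
R(G, p) = 3 (R(G, p) = 4 - 1*1 = 4 - 1 = 3)
w(n) = 8*n (w(n) = (2*n)*4 = 8*n)
o(A) = 1/(9*A) (o(A) = 1/(A + 8*A) = 1/(9*A))
o(R(3, E))*(-30) = ((⅑)/3)*(-30) = ((⅑)*(⅓))*(-30) = (1/27)*(-30) = -10/9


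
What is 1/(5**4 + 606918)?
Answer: 1/607543 ≈ 1.6460e-6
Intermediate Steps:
1/(5**4 + 606918) = 1/(625 + 606918) = 1/607543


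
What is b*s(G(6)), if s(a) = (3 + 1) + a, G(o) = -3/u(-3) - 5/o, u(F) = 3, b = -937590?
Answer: -2031445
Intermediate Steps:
G(o) = -1 - 5/o (G(o) = -3/3 - 5/o = -3*⅓ - 5/o = -1 - 5/o)
s(a) = 4 + a
b*s(G(6)) = -937590*(4 + (-5 - 1*6)/6) = -937590*(4 + (-5 - 6)/6) = -937590*(4 + (⅙)*(-11)) = -937590*(4 - 11/6) = -937590*13/6 = -2031445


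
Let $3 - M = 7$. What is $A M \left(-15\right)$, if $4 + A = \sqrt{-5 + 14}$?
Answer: $-60$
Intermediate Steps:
$A = -1$ ($A = -4 + \sqrt{-5 + 14} = -4 + \sqrt{9} = -4 + 3 = -1$)
$M = -4$ ($M = 3 - 7 = -4$)
$A M \left(-15\right) = \left(-1\right) \left(-4\right) \left(-15\right) = 4 \left(-15\right) = -60$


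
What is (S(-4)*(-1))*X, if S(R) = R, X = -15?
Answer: -60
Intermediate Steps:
(S(-4)*(-1))*X = -4*(-1)*(-15) = 4*(-15) = -60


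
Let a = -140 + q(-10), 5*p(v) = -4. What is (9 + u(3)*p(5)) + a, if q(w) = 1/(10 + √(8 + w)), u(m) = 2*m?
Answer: (-679*√2 + 6785*I)/(5*(√2 - 10*I)) ≈ -135.7 - 0.013865*I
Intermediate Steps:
p(v) = -⅘ (p(v) = (⅕)*(-4) = -⅘)
a = -140 + 1/(10 + I*√2) (a = -140 + 1/(10 + √(8 - 10)) = -140 + 1/(10 + √(-2)) = -140 + 1/(10 + I*√2) ≈ -139.9 - 0.013865*I)
(9 + u(3)*p(5)) + a = (9 + (2*3)*(-⅘)) + (-140*√2 + 1399*I)/(√2 - 10*I) = (9 + 6*(-⅘)) + (-140*√2 + 1399*I)/(√2 - 10*I) = (9 - 24/5) + (-140*√2 + 1399*I)/(√2 - 10*I) = 21/5 + (-140*√2 + 1399*I)/(√2 - 10*I)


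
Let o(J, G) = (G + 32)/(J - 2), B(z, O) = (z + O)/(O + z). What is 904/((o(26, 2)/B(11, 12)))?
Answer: 10848/17 ≈ 638.12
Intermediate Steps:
B(z, O) = 1 (B(z, O) = (O + z)/(O + z) = 1)
o(J, G) = (32 + G)/(-2 + J)
904/((o(26, 2)/B(11, 12))) = 904/((((32 + 2)/(-2 + 26))/1)) = 904/(((34/24)*1)) = 904/((((1/24)*34)*1)) = 904/(((17/12)*1)) = 904/(17/12) = 904*(12/17) = 10848/17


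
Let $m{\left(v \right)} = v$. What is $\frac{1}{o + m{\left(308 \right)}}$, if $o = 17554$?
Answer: $\frac{1}{17862} \approx 5.5985 \cdot 10^{-5}$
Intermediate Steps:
$\frac{1}{o + m{\left(308 \right)}} = \frac{1}{17554 + 308} = \frac{1}{17862}$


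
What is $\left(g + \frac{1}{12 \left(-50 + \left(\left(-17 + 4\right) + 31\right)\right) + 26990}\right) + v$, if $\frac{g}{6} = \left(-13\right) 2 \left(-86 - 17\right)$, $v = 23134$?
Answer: $\frac{1043008413}{26606} \approx 39202.0$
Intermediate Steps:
$g = 16068$ ($g = 6 \left(-13\right) 2 \left(-86 - 17\right) = 6 \left(\left(-26\right) \left(-103\right)\right) = 6 \cdot 2678 = 16068$)
$\left(g + \frac{1}{12 \left(-50 + \left(\left(-17 + 4\right) + 31\right)\right) + 26990}\right) + v = \left(16068 + \frac{1}{12 \left(-50 + \left(\left(-17 + 4\right) + 31\right)\right) + 26990}\right) + 23134 = \left(16068 + \frac{1}{12 \left(-50 + \left(-13 + 31\right)\right) + 26990}\right) + 23134 = \left(16068 + \frac{1}{12 \left(-50 + 18\right) + 26990}\right) + 23134 = \left(16068 + \frac{1}{12 \left(-32\right) + 26990}\right) + 23134 = \left(16068 + \frac{1}{-384 + 26990}\right) + 23134 = \left(16068 + \frac{1}{26606}\right) + 23134 = \frac{427505209}{26606} + 23134 = \frac{1043008413}{26606}$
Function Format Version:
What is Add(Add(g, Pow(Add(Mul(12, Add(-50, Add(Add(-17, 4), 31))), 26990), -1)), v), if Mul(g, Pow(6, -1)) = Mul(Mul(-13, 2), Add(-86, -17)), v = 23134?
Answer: Rational(1043008413, 26606) ≈ 39202.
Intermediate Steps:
g = 16068 (g = Mul(6, Mul(Mul(-13, 2), Add(-86, -17))) = Mul(6, Mul(-26, -103)) = Mul(6, 2678) = 16068)
Add(Add(g, Pow(Add(Mul(12, Add(-50, Add(Add(-17, 4), 31))), 26990), -1)), v) = Add(Add(16068, Pow(Add(Mul(12, Add(-50, Add(Add(-17, 4), 31))), 26990), -1)), 23134) = Add(Add(16068, Pow(Add(Mul(12, Add(-50, Add(-13, 31))), 26990), -1)), 23134) = Add(Add(16068, Pow(Add(Mul(12, Add(-50, 18)), 26990), -1)), 23134) = Add(Add(16068, Pow(Add(Mul(12, -32), 26990), -1)), 23134) = Add(Add(16068, Pow(Add(-384, 26990), -1)), 23134) = Add(Add(16068, Pow(26606, -1)), 23134) = Add(Add(16068, Rational(1, 26606)), 23134) = Add(Rational(427505209, 26606), 23134) = Rational(1043008413, 26606)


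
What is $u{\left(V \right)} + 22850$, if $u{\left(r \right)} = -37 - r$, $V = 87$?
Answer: $22726$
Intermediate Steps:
$u{\left(V \right)} + 22850 = \left(-37 - 87\right) + 22850 = -124 + 22850 = 22726$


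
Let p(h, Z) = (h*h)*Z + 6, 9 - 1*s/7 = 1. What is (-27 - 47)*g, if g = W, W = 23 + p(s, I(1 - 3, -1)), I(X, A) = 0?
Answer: -2146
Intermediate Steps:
s = 56 (s = 63 - 7*1 = 63 - 7 = 56)
p(h, Z) = 6 + Z*h**2 (p(h, Z) = h**2*Z + 6 = Z*h**2 + 6 = 6 + Z*h**2)
W = 29 (W = 23 + (6 + 0*56**2) = 23 + (6 + 0*3136) = 23 + (6 + 0) = 23 + 6 = 29)
g = 29
(-27 - 47)*g = (-27 - 47)*29 = -74*29 = -2146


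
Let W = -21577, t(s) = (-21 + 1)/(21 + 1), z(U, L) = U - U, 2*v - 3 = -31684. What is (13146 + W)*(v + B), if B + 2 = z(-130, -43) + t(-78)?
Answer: 2938667205/22 ≈ 1.3358e+8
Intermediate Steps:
v = -31681/2 (v = 3/2 + (1/2)*(-31684) = 3/2 - 15842 = -31681/2 ≈ -15841.)
z(U, L) = 0
t(s) = -10/11 (t(s) = -20/22 = -20*1/22 = -10/11)
B = -32/11 (B = -2 + (0 - 10/11) = -2 - 10/11 = -32/11 ≈ -2.9091)
(13146 + W)*(v + B) = (13146 - 21577)*(-31681/2 - 32/11) = -8431*(-348555/22) = 2938667205/22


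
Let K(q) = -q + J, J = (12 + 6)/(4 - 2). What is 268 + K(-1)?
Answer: 278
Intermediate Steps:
J = 9 (J = 18/2 = 18*(½) = 9)
K(q) = 9 - q (K(q) = -q + 9 = 9 - q)
268 + K(-1) = 268 + (9 - 1*(-1)) = 268 + (9 + 1) = 268 + 10 = 278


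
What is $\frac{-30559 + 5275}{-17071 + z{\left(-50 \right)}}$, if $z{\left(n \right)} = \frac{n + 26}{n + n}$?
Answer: $\frac{90300}{60967} \approx 1.4811$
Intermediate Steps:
$z{\left(n \right)} = \frac{26 + n}{2 n}$
$\frac{-30559 + 5275}{-17071 + z{\left(-50 \right)}} = \frac{-30559 + 5275}{-17071 + \frac{26 - 50}{2 \left(-50\right)}} = - \frac{25284}{-17071 + \frac{1}{2} \left(- \frac{1}{50}\right) \left(-24\right)} = - \frac{25284}{-17071 + \frac{6}{25}} = - \frac{25284}{- \frac{426769}{25}} = \left(-25284\right) \left(- \frac{25}{426769}\right) = \frac{90300}{60967}$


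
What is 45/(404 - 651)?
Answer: -45/247 ≈ -0.18219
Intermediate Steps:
45/(404 - 651) = 45/(-247) = 45*(-1/247) = -45/247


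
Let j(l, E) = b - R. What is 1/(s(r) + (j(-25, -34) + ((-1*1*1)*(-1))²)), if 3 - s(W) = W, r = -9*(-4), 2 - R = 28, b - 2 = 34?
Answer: 1/30 ≈ 0.033333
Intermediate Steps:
b = 36 (b = 2 + 34 = 36)
R = -26 (R = 2 - 1*28 = 2 - 28 = -26)
r = 36
j(l, E) = 62 (j(l, E) = 36 - 1*(-26) = 36 + 26 = 62)
s(W) = 3 - W
1/(s(r) + (j(-25, -34) + ((-1*1*1)*(-1))²)) = 1/((3 - 1*36) + (62 + ((-1*1*1)*(-1))²)) = 1/((3 - 36) + (62 + (-1*1*(-1))²)) = 1/(-33 + (62 + (-1*(-1))²)) = 1/(-33 + (62 + 1²)) = 1/(-33 + (62 + 1)) = 1/(-33 + 63) = 1/30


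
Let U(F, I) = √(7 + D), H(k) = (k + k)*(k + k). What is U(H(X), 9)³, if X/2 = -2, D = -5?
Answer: 2*√2 ≈ 2.8284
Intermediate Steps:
X = -4 (X = 2*(-2) = -4)
H(k) = 4*k² (H(k) = (2*k)*(2*k) = 4*k²)
U(F, I) = √2 (U(F, I) = √(7 - 5) = √2)
U(H(X), 9)³ = (√2)³ = 2*√2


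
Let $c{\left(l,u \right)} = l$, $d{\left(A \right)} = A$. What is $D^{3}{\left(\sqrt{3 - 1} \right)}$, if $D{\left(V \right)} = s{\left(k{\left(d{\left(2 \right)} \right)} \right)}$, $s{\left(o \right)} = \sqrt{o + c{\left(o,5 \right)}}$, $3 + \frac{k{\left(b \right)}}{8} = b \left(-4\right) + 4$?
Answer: $- 448 i \sqrt{7} \approx - 1185.3 i$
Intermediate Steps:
$k{\left(b \right)} = 8 - 32 b$ ($k{\left(b \right)} = -24 + 8 \left(b \left(-4\right) + 4\right) = -24 + 8 \left(- 4 b + 4\right) = -24 + 8 \left(4 - 4 b\right) = -24 - \left(-32 + 32 b\right) = 8 - 32 b$)
$s{\left(o \right)} = \sqrt{2} \sqrt{o}$ ($s{\left(o \right)} = \sqrt{o + o} = \sqrt{2 o} = \sqrt{2} \sqrt{o}$)
$D{\left(V \right)} = 4 i \sqrt{7}$ ($D{\left(V \right)} = \sqrt{2} \sqrt{8 - 64} = \sqrt{2} \sqrt{-56} = \sqrt{2} \cdot 2 i \sqrt{14} = 4 i \sqrt{7}$)
$D^{3}{\left(\sqrt{3 - 1} \right)} = \left(4 i \sqrt{7}\right)^{3} = - 448 i \sqrt{7}$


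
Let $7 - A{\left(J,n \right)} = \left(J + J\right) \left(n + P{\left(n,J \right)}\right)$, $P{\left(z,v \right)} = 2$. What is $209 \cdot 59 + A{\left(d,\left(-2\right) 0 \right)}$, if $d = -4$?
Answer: $12354$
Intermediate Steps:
$A{\left(J,n \right)} = 7 - 2 J \left(2 + n\right)$ ($A{\left(J,n \right)} = 7 - \left(J + J\right) \left(n + 2\right) = 7 - 2 J \left(2 + n\right)$)
$209 \cdot 59 + A{\left(d,\left(-2\right) 0 \right)} = 209 \cdot 59 - \left(-23 - \left(-16\right) 0\right) = 12331 + \left(7 + 16 - \left(-8\right) 0\right) = 12331 + \left(7 + 16 + 0\right) = 12331 + 23 = 12354$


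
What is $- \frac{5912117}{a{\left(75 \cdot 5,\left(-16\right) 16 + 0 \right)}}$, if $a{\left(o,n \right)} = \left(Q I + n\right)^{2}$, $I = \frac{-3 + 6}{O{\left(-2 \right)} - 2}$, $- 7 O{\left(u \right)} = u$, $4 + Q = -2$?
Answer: $- \frac{23648468}{241081} \approx -98.094$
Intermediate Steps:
$Q = -6$ ($Q = -4 - 2 = -6$)
$O{\left(u \right)} = - \frac{u}{7}$
$I = - \frac{7}{4}$ ($I = \frac{-3 + 6}{\left(- \frac{1}{7}\right) \left(-2\right) - 2} = \frac{3}{\frac{2}{7} - 2} = \frac{3}{- \frac{12}{7}} = 3 \left(- \frac{7}{12}\right) = - \frac{7}{4} \approx -1.75$)
$a{\left(o,n \right)} = \left(\frac{21}{2} + n\right)^{2}$ ($a{\left(o,n \right)} = \left(\left(-6\right) \left(- \frac{7}{4}\right) + n\right)^{2} = \left(\frac{21}{2} + n\right)^{2}$)
$- \frac{5912117}{a{\left(75 \cdot 5,\left(-16\right) 16 + 0 \right)}} = - \frac{5912117}{\frac{1}{4} \left(21 + 2 \left(\left(-16\right) 16 + 0\right)\right)^{2}} = - \frac{5912117}{\frac{1}{4} \left(21 + 2 \left(-256 + 0\right)\right)^{2}} = - \frac{5912117}{\frac{1}{4} \left(21 + 2 \left(-256\right)\right)^{2}} = - \frac{5912117}{\frac{1}{4} \left(21 - 512\right)^{2}} = - \frac{5912117}{\frac{1}{4} \left(-491\right)^{2}} = - \frac{5912117}{\frac{1}{4} \cdot 241081} = - \frac{5912117}{\frac{241081}{4}} = \left(-5912117\right) \frac{4}{241081} = - \frac{23648468}{241081}$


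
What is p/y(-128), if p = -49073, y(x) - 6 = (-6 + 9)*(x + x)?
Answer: 49073/762 ≈ 64.400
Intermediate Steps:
y(x) = 6 + 6*x (y(x) = 6 + (-6 + 9)*(x + x) = 6 + 3*(2*x) = 6 + 6*x)
p/y(-128) = -49073/(6 + 6*(-128)) = -49073/(6 - 768) = -49073/(-762) = -49073*(-1/762) = 49073/762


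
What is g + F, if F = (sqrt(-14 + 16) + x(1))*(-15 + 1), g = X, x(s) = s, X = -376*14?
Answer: -5278 - 14*sqrt(2) ≈ -5297.8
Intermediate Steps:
X = -5264
g = -5264
F = -14 - 14*sqrt(2) (F = (sqrt(-14 + 16) + 1)*(-15 + 1) = (sqrt(2) + 1)*(-14) = (1 + sqrt(2))*(-14) = -14 - 14*sqrt(2) ≈ -33.799)
g + F = -5264 + (-14 - 14*sqrt(2)) = -5278 - 14*sqrt(2)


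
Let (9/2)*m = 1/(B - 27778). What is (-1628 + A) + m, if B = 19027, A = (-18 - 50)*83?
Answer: -572735450/78759 ≈ -7272.0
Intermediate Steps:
A = -5644 (A = -68*83 = -5644)
m = -2/78759 (m = 2/(9*(19027 - 27778)) = (2/9)/(-8751) = (2/9)*(-1/8751) = -2/78759 ≈ -2.5394e-5)
(-1628 + A) + m = (-1628 - 5644) - 2/78759 = -7272 - 2/78759 = -572735450/78759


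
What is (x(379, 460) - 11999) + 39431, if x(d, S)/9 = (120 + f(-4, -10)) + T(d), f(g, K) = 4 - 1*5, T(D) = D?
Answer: 31914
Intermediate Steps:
f(g, K) = -1 (f(g, K) = 4 - 5 = -1)
x(d, S) = 1071 + 9*d (x(d, S) = 9*((120 - 1) + d) = 9*(119 + d) = 1071 + 9*d)
(x(379, 460) - 11999) + 39431 = ((1071 + 9*379) - 11999) + 39431 = ((1071 + 3411) - 11999) + 39431 = (4482 - 11999) + 39431 = -7517 + 39431 = 31914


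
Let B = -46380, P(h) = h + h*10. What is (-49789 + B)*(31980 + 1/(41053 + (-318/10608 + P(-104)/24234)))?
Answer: -2704799086878742602684/879470853871 ≈ -3.0755e+9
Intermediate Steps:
P(h) = 11*h (P(h) = h + 10*h = 11*h)
(-49789 + B)*(31980 + 1/(41053 + (-318/10608 + P(-104)/24234))) = (-49789 - 46380)*(31980 + 1/(41053 + (-318/10608 + (11*(-104))/24234))) = -96169*(31980 + 1/(41053 + (-318*1/10608 - 1144*1/24234))) = -96169*(31980 + 1/(41053 + (-53/1768 - 572/12117))) = -96169*(31980 + 1/(41053 - 1653497/21422856)) = -96169*(31980 + 1/(879470853871/21422856)) = -96169*(31980 + 21422856/879470853871) = -96169*28125477928217436/879470853871 = -2704799086878742602684/879470853871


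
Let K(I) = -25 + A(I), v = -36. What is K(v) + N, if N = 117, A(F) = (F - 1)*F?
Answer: 1424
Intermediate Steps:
A(F) = F*(-1 + F) (A(F) = (-1 + F)*F = F*(-1 + F))
K(I) = -25 + I*(-1 + I)
K(v) + N = (-25 - 36*(-1 - 36)) + 117 = (-25 - 36*(-37)) + 117 = (-25 + 1332) + 117 = 1307 + 117 = 1424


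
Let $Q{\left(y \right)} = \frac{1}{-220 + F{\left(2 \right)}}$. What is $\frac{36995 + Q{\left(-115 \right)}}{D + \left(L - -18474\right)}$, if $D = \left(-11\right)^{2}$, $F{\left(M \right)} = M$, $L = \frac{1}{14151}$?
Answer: $\frac{114126527259}{57364050428} \approx 1.9895$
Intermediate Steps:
$L = \frac{1}{14151} \approx 7.0666 \cdot 10^{-5}$
$Q{\left(y \right)} = - \frac{1}{218}$ ($Q{\left(y \right)} = \frac{1}{-220 + 2} = \frac{1}{-218} = - \frac{1}{218}$)
$D = 121$
$\frac{36995 + Q{\left(-115 \right)}}{D + \left(L - -18474\right)} = \frac{36995 - \frac{1}{218}}{121 + \left(\frac{1}{14151} - -18474\right)} = \frac{8064909}{218 \left(121 + \left(\frac{1}{14151} + 18474\right)\right)} = \frac{8064909}{218 \left(121 + \frac{261425575}{14151}\right)} = \frac{8064909}{218 \cdot \frac{263137846}{14151}} = \frac{8064909}{218} \cdot \frac{14151}{263137846} = \frac{114126527259}{57364050428}$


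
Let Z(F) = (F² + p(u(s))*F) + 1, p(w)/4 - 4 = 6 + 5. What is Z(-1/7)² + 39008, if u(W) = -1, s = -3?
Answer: 93795108/2401 ≈ 39065.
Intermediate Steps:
p(w) = 60 (p(w) = 16 + 4*(6 + 5) = 16 + 4*11 = 16 + 44 = 60)
Z(F) = 1 + F² + 60*F (Z(F) = (F² + 60*F) + 1 = 1 + F² + 60*F)
Z(-1/7)² + 39008 = (1 + (-1/7)² + 60*(-1/7))² + 39008 = (1 + (-1*⅐)² + 60*(-1*⅐))² + 39008 = (1 + (-⅐)² + 60*(-⅐))² + 39008 = (1 + 1/49 - 60/7)² + 39008 = (-370/49)² + 39008 = 136900/2401 + 39008 = 93795108/2401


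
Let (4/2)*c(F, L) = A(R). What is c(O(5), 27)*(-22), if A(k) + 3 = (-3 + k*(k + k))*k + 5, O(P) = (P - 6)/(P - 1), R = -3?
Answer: 473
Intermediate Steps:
O(P) = (-6 + P)/(-1 + P)
A(k) = 2 + k*(-3 + 2*k²) (A(k) = -3 + ((-3 + k*(k + k))*k + 5) = -3 + ((-3 + k*(2*k))*k + 5) = -3 + ((-3 + 2*k²)*k + 5) = -3 + (k*(-3 + 2*k²) + 5) = -3 + (5 + k*(-3 + 2*k²)) = 2 + k*(-3 + 2*k²))
c(F, L) = -43/2 (c(F, L) = (2 - 3*(-3) + 2*(-3)³)/2 = (2 + 9 + 2*(-27))/2 = (2 + 9 - 54)/2 = (½)*(-43) = -43/2)
c(O(5), 27)*(-22) = -43/2*(-22) = 473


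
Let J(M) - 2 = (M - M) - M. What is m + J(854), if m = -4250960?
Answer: -4251812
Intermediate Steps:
J(M) = 2 - M (J(M) = 2 + ((M - M) - M) = 2 + (0 - M) = 2 - M)
m + J(854) = -4250960 + (2 - 1*854) = -4250960 + (2 - 854) = -4250960 - 852 = -4251812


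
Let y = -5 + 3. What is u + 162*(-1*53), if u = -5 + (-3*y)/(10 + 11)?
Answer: -60135/7 ≈ -8590.7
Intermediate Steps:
y = -2
u = -33/7 (u = -5 + (-3*(-2))/(10 + 11) = -5 + 6/21 = -5 + (1/21)*6 = -5 + 2/7 = -33/7 ≈ -4.7143)
u + 162*(-1*53) = -33/7 + 162*(-1*53) = -33/7 + 162*(-53) = -33/7 - 8586 = -60135/7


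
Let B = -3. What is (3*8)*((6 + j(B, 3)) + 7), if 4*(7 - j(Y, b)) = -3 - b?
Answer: 516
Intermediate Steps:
j(Y, b) = 31/4 + b/4 (j(Y, b) = 7 - (-3 - b)/4 = 7 + (¾ + b/4) = 31/4 + b/4)
(3*8)*((6 + j(B, 3)) + 7) = (3*8)*((6 + (31/4 + (¼)*3)) + 7) = 24*((6 + (31/4 + ¾)) + 7) = 24*((6 + 17/2) + 7) = 24*(29/2 + 7) = 24*(43/2) = 516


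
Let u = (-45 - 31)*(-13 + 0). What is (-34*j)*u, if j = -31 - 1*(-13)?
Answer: 604656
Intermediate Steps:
u = 988 (u = -76*(-13) = 988)
j = -18 (j = -31 + 13 = -18)
(-34*j)*u = -34*(-18)*988 = 612*988 = 604656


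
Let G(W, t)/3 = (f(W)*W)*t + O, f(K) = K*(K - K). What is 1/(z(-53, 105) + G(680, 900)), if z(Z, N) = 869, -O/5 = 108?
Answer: -1/751 ≈ -0.0013316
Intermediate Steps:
O = -540 (O = -5*108 = -540)
f(K) = 0 (f(K) = K*0 = 0)
G(W, t) = -1620 (G(W, t) = 3*((0*W)*t - 540) = 3*(0*t - 540) = 3*(0 - 540) = 3*(-540) = -1620)
1/(z(-53, 105) + G(680, 900)) = 1/(869 - 1620) = 1/(-751) = -1/751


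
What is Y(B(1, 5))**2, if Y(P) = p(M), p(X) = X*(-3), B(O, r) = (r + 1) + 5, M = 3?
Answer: 81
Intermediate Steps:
B(O, r) = 6 + r (B(O, r) = (1 + r) + 5 = 6 + r)
p(X) = -3*X
Y(P) = -9 (Y(P) = -3*3 = -9)
Y(B(1, 5))**2 = (-9)**2 = 81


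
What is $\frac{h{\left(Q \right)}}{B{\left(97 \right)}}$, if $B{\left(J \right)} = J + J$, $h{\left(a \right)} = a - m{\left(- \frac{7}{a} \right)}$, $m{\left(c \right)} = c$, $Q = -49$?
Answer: $- \frac{172}{679} \approx -0.25331$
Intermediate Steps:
$h{\left(a \right)} = a + \frac{7}{a}$ ($h{\left(a \right)} = a - - \frac{7}{a} = a + \frac{7}{a}$)
$B{\left(J \right)} = 2 J$
$\frac{h{\left(Q \right)}}{B{\left(97 \right)}} = \frac{-49 + \frac{7}{-49}}{2 \cdot 97} = \frac{-49 + 7 \left(- \frac{1}{49}\right)}{194} = \left(-49 - \frac{1}{7}\right) \frac{1}{194} = \left(- \frac{344}{7}\right) \frac{1}{194} = - \frac{172}{679}$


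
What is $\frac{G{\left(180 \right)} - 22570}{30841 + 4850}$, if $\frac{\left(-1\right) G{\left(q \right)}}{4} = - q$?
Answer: $- \frac{21850}{35691} \approx -0.6122$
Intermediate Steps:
$G{\left(q \right)} = 4 q$ ($G{\left(q \right)} = - 4 \left(- q\right) = 4 q$)
$\frac{G{\left(180 \right)} - 22570}{30841 + 4850} = \frac{4 \cdot 180 - 22570}{30841 + 4850} = \frac{720 - 22570}{35691} = \left(-21850\right) \frac{1}{35691} = - \frac{21850}{35691}$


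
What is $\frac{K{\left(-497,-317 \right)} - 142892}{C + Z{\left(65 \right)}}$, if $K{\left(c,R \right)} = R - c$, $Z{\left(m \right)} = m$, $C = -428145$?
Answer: $\frac{17839}{53510} \approx 0.33338$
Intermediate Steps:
$\frac{K{\left(-497,-317 \right)} - 142892}{C + Z{\left(65 \right)}} = \frac{\left(-317 - -497\right) - 142892}{-428145 + 65} = \frac{\left(-317 + 497\right) - 142892}{-428080} = \left(180 - 142892\right) \left(- \frac{1}{428080}\right) = \left(-142712\right) \left(- \frac{1}{428080}\right) = \frac{17839}{53510}$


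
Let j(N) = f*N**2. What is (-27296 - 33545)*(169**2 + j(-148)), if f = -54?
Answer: 70226028455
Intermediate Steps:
j(N) = -54*N**2
(-27296 - 33545)*(169**2 + j(-148)) = (-27296 - 33545)*(169**2 - 54*(-148)**2) = -60841*(28561 - 54*21904) = -60841*(28561 - 1182816) = -60841*(-1154255) = 70226028455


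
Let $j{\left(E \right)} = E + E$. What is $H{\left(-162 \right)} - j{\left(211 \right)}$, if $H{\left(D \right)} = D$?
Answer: $-584$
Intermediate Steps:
$j{\left(E \right)} = 2 E$
$H{\left(-162 \right)} - j{\left(211 \right)} = -162 - 2 \cdot 211 = -162 - 422 = -584$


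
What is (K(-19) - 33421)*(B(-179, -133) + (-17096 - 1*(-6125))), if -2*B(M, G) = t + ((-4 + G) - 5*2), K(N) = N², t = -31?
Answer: 359758920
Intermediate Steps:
B(M, G) = 45/2 - G/2 (B(M, G) = -(-31 + ((-4 + G) - 5*2))/2 = -(-31 + ((-4 + G) - 10))/2 = -(-31 + (-14 + G))/2 = -(-45 + G)/2 = 45/2 - G/2)
(K(-19) - 33421)*(B(-179, -133) + (-17096 - 1*(-6125))) = ((-19)² - 33421)*((45/2 - ½*(-133)) + (-17096 - 1*(-6125))) = (361 - 33421)*((45/2 + 133/2) + (-17096 + 6125)) = -33060*(89 - 10971) = -33060*(-10882) = 359758920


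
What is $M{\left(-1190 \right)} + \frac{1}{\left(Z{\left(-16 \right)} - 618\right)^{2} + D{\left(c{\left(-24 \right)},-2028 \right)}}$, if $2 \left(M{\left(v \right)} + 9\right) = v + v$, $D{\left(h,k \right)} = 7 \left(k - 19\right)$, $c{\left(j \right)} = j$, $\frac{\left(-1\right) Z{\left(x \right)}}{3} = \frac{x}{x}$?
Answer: $- \frac{445203087}{371312} \approx -1199.0$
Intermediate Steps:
$Z{\left(x \right)} = -3$ ($Z{\left(x \right)} = - 3 \frac{x}{x} = \left(-3\right) 1 = -3$)
$D{\left(h,k \right)} = -133 + 7 k$ ($D{\left(h,k \right)} = 7 \left(-19 + k\right) = -133 + 7 k$)
$M{\left(v \right)} = -9 + v$ ($M{\left(v \right)} = -9 + \frac{v + v}{2} = -9 + \frac{2 v}{2} = -9 + v$)
$M{\left(-1190 \right)} + \frac{1}{\left(Z{\left(-16 \right)} - 618\right)^{2} + D{\left(c{\left(-24 \right)},-2028 \right)}} = \left(-9 - 1190\right) + \frac{1}{\left(-3 - 618\right)^{2} + \left(-133 + 7 \left(-2028\right)\right)} = -1199 + \frac{1}{\left(-621\right)^{2} - 14329} = -1199 + \frac{1}{385641 - 14329} = -1199 + \frac{1}{371312} = - \frac{445203087}{371312}$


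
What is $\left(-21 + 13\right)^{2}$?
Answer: $64$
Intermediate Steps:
$\left(-21 + 13\right)^{2} = \left(-8\right)^{2} = 64$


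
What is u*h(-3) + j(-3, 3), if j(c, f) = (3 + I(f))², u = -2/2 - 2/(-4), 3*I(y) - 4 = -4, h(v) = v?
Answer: 21/2 ≈ 10.500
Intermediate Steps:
I(y) = 0 (I(y) = 4/3 + (⅓)*(-4) = 4/3 - 4/3 = 0)
u = -½ (u = -2*½ - 2*(-¼) = -1 + ½ = -½ ≈ -0.50000)
j(c, f) = 9 (j(c, f) = (3 + 0)² = 3² = 9)
u*h(-3) + j(-3, 3) = -½*(-3) + 9 = 3/2 + 9 = 21/2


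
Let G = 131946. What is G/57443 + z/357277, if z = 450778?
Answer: 73035311696/20523062711 ≈ 3.5587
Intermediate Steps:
G/57443 + z/357277 = 131946/57443 + 450778/357277 = 73035311696/20523062711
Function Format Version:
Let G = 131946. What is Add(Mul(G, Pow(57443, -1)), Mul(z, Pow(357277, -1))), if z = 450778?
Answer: Rational(73035311696, 20523062711) ≈ 3.5587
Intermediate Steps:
Add(Mul(G, Pow(57443, -1)), Mul(z, Pow(357277, -1))) = Add(Mul(131946, Pow(57443, -1)), Mul(450778, Pow(357277, -1))) = Add(Mul(131946, Rational(1, 57443)), Mul(450778, Rational(1, 357277))) = Add(Rational(131946, 57443), Rational(450778, 357277)) = Rational(73035311696, 20523062711)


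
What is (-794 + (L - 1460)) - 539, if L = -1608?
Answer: -4401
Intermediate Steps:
(-794 + (L - 1460)) - 539 = (-794 + (-1608 - 1460)) - 539 = (-794 - 3068) - 539 = -3862 - 539 = -4401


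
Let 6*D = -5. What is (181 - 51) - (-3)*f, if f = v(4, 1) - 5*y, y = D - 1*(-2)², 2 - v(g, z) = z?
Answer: 411/2 ≈ 205.50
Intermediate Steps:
v(g, z) = 2 - z
D = -⅚ (D = (⅙)*(-5) = -⅚ ≈ -0.83333)
y = -29/6 (y = -⅚ - 1*(-2)² = -⅚ - 1*4 = -⅚ - 4 = -29/6 ≈ -4.8333)
f = 151/6 (f = (2 - 1*1) - 5*(-29/6) = (2 - 1) + 145/6 = 1 + 145/6 = 151/6 ≈ 25.167)
(181 - 51) - (-3)*f = (181 - 51) - (-3)*151/6 = 130 - 1*(-151/2) = 130 + 151/2 = 411/2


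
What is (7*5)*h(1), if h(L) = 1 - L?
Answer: 0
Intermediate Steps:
(7*5)*h(1) = (7*5)*(1 - 1*1) = 35*(1 - 1) = 35*0 = 0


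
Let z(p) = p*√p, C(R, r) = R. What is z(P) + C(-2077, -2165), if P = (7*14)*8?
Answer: 19875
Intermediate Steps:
P = 784 (P = 98*8 = 784)
z(p) = p^(3/2)
z(P) + C(-2077, -2165) = 784^(3/2) - 2077 = 21952 - 2077 = 19875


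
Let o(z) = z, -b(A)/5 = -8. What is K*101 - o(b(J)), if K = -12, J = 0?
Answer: -1252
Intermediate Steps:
b(A) = 40 (b(A) = -5*(-8) = 40)
K*101 - o(b(J)) = -12*101 - 1*40 = -1212 - 40 = -1252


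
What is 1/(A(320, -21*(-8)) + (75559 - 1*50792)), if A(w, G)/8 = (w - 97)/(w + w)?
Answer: 80/1981583 ≈ 4.0372e-5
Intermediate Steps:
A(w, G) = 4*(-97 + w)/w (A(w, G) = 8*((w - 97)/(w + w)) = 8*((-97 + w)/((2*w))) = 8*((-97 + w)*(1/(2*w))) = 8*((-97 + w)/(2*w)) = 4*(-97 + w)/w)
1/(A(320, -21*(-8)) + (75559 - 1*50792)) = 1/((4 - 388/320) + (75559 - 1*50792)) = 1/((4 - 388*1/320) + (75559 - 50792)) = 1/((4 - 97/80) + 24767) = 1/(223/80 + 24767) = 1/(1981583/80) = 80/1981583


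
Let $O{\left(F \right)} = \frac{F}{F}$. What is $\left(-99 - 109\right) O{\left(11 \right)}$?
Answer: $-208$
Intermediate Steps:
$O{\left(F \right)} = 1$
$\left(-99 - 109\right) O{\left(11 \right)} = \left(-99 - 109\right) 1 = \left(-208\right) 1 = -208$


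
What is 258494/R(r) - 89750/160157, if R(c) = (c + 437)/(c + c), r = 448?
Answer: 37093983279218/141738945 ≈ 2.6171e+5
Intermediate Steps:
R(c) = (437 + c)/(2*c) (R(c) = (437 + c)/((2*c)) = (437 + c)*(1/(2*c)) = (437 + c)/(2*c))
258494/R(r) - 89750/160157 = 258494/(((1/2)*(437 + 448)/448)) - 89750/160157 = 258494/(((1/2)*(1/448)*885)) - 89750*1/160157 = 258494/(885/896) - 89750/160157 = 258494*(896/885) - 89750/160157 = 231610624/885 - 89750/160157 = 37093983279218/141738945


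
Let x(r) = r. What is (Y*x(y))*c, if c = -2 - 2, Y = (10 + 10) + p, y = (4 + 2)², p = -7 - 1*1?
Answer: -1728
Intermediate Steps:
p = -8 (p = -7 - 1 = -8)
y = 36 (y = 6² = 36)
Y = 12 (Y = (10 + 10) - 8 = 20 - 8 = 12)
c = -4
(Y*x(y))*c = (12*36)*(-4) = 432*(-4) = -1728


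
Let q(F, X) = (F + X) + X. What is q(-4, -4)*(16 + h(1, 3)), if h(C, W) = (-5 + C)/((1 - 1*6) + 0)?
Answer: -1008/5 ≈ -201.60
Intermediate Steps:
h(C, W) = 1 - C/5 (h(C, W) = (-5 + C)/((1 - 6) + 0) = (-5 + C)/(-5 + 0) = (-5 + C)/(-5) = (-5 + C)*(-1/5) = 1 - C/5)
q(F, X) = F + 2*X
q(-4, -4)*(16 + h(1, 3)) = (-4 + 2*(-4))*(16 + (1 - 1/5*1)) = (-4 - 8)*(16 + (1 - 1/5)) = -12*(16 + 4/5) = -12*84/5 = -1008/5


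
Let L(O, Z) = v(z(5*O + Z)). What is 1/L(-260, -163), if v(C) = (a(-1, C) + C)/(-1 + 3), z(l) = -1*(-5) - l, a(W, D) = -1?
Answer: 2/1467 ≈ 0.0013633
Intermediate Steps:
z(l) = 5 - l
v(C) = -1/2 + C/2 (v(C) = (-1 + C)/(-1 + 3) = (-1 + C)/2 = (-1 + C)*(1/2) = -1/2 + C/2)
L(O, Z) = 2 - 5*O/2 - Z/2 (L(O, Z) = -1/2 + (5 - (5*O + Z))/2 = -1/2 + (5 - (Z + 5*O))/2 = -1/2 + (5 + (-Z - 5*O))/2 = -1/2 + (5 - Z - 5*O)/2 = -1/2 + (5/2 - 5*O/2 - Z/2) = 2 - 5*O/2 - Z/2)
1/L(-260, -163) = 1/(2 - 5/2*(-260) - 1/2*(-163)) = 1/(2 + 650 + 163/2) = 1/(1467/2) = 2/1467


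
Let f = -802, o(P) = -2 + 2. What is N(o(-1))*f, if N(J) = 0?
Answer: 0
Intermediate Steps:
o(P) = 0
N(o(-1))*f = 0*(-802) = 0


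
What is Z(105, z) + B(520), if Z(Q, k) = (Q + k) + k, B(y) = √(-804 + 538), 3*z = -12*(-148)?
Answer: 1289 + I*√266 ≈ 1289.0 + 16.31*I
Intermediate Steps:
z = 592 (z = (-12*(-148))/3 = (⅓)*1776 = 592)
B(y) = I*√266 (B(y) = √(-266) = I*√266)
Z(Q, k) = Q + 2*k
Z(105, z) + B(520) = (105 + 2*592) + I*√266 = (105 + 1184) + I*√266 = 1289 + I*√266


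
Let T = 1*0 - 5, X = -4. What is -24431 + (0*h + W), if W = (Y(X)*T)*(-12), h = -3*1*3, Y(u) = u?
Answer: -24671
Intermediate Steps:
T = -5 (T = 0 - 5 = -5)
h = -9 (h = -3*3 = -9)
W = -240 (W = -4*(-5)*(-12) = 20*(-12) = -240)
-24431 + (0*h + W) = -24431 + (0*(-9) - 240) = -24431 + (0 - 240) = -24431 - 240 = -24671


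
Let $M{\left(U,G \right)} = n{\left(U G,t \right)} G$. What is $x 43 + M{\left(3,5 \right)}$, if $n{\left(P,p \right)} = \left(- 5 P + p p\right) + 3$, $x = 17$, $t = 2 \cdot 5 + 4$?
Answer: $1351$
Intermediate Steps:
$t = 14$ ($t = 10 + 4 = 14$)
$n{\left(P,p \right)} = 3 + p^{2} - 5 P$ ($n{\left(P,p \right)} = \left(- 5 P + p^{2}\right) + 3 = \left(p^{2} - 5 P\right) + 3 = 3 + p^{2} - 5 P$)
$M{\left(U,G \right)} = G \left(199 - 5 G U\right)$ ($M{\left(U,G \right)} = \left(3 + 14^{2} - 5 U G\right) G = \left(3 + 196 - 5 G U\right) G = \left(199 - 5 G U\right) G = G \left(199 - 5 G U\right)$)
$x 43 + M{\left(3,5 \right)} = 17 \cdot 43 + 5 \left(199 - 25 \cdot 3\right) = 731 + 5 \left(199 - 75\right) = 731 + 5 \cdot 124 = 731 + 620 = 1351$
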